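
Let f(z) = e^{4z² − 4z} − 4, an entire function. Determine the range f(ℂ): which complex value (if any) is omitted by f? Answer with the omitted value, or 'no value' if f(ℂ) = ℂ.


Little Picard bounds the complement of f(ℂ) to at most one point.
The exponent g(z) = 4z² − 4z is a nonconstant polynomial, hence surjective onto ℂ. So e^{g(z)} takes every value in {e^w : w ∈ ℂ} = ℂ ∖ {0}. Adding -4 shifts the range to ℂ ∖ {-4}. f omits exactly -4.

Omitted value: -4.


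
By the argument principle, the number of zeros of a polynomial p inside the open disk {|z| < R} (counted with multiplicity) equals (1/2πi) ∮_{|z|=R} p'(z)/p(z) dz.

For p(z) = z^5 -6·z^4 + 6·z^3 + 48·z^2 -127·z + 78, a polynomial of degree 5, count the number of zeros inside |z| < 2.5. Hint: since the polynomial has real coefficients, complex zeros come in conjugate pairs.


The zeros of p are: 1, 2, (3 + 2i), (3 - 2i), -3.
Their magnitudes are: 1, 2, 3.606, 3.606, 3.
Zeros with |z| < R = 2.5: 1, 2.
Count = 2.
By the argument principle, (1/2πi) ∮_{|z|=R} p'(z)/p(z) dz equals exactly this count.

Number of zeros inside |z| < 2.5: 2.


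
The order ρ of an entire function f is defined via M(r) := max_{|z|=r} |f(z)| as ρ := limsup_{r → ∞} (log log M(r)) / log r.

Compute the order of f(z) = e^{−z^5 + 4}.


|e^{−z^5 + 4}| = e^{Re(-1·z^5) + 4} ≤ e^{1|z|^5 + 4} = e^{1r^5 + 4} on |z| = r, so ρ ≤ 5. Choosing z on |z|=r so that -1·z^5 is real positive (always possible by picking arg z appropriately) gives |f(z)| = e^{1r^5 + 4}, matching the bound. The additive constant 4 does not affect log log M(r) ~ 5·log r. Hence ρ = 5.
Therefore ρ = 5.

Order ρ = 5.


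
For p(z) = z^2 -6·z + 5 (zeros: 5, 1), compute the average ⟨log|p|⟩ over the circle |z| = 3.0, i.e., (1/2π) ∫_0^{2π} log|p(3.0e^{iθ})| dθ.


Zeros: 1, 5; r = 3.0.
Inside |z| < r: 1. Outside (|z| ≥ r): 5.
p(0) = 5, so log|p(0)| = log(5) = 1.6094.
Apply Jensen: I(r) = log|p(0)| + Σ_k log(r/|z_k|), summed over zeros inside |z| < r.
  log(r/|z_k|) for z_k = 1: log(3.0/1) = 1.0986
  Outside zeros (5) contribute nothing to the Jensen sum.
Sum over inside zeros: 1.0986.
I(r) = log|p(0)| + (inside sum) = 1.6094 + 1.0986 = 2.7081.
Note: since some zeros are outside |z| ≤ r, the simplified n·log(r) form does NOT apply — only the inside zeros contribute.

I(r) ≈ 2.7081.


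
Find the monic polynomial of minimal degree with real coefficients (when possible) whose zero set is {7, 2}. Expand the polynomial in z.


The polynomial is p(z) = ∏_{α ∈ S} (z − α), where S = {7, 2}.
Expanding the product yields: p(z) = z^2 -9·z + 14.
The resulting polynomial has degree 2 and real coefficients as required.

p(z) = z^2 -9·z + 14.


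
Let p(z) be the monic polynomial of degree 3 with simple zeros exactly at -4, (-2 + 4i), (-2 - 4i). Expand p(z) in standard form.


The polynomial is p(z) = ∏_{α ∈ S} (z − α), where S = {-4, (-2 + 4i), (-2 - 4i)}.
Expanding the product yields: p(z) = z^3 + 8·z^2 + 36·z + 80.
Note conjugate pairs combine to real quadratics: (z − (-2+4i))(z − (-2−4i)) = z² + 4z + 20.
The resulting polynomial has degree 3 and real coefficients as required.

p(z) = z^3 + 8·z^2 + 36·z + 80.


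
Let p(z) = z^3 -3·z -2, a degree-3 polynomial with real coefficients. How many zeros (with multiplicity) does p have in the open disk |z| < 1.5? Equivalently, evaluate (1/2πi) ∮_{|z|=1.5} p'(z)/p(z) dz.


The zeros of p are: -1, -1, 2.
Their magnitudes are: 1, 1, 2.
Zeros with |z| < R = 1.5: -1, -1.
Count = 2.
By the argument principle, (1/2πi) ∮_{|z|=R} p'(z)/p(z) dz equals exactly this count.

Number of zeros inside |z| < 1.5: 2.


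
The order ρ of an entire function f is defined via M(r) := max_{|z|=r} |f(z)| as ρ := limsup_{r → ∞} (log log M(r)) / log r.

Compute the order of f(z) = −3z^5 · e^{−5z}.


M(r) = max_{|z|=r} |-3|·|z|^5·|e^{−5z}| = 3·r^5 · e^{5r^1} (the factors attain their maxima compatibly on |z|=r). Then log M(r) = log 3 + 5·log r + 5r^1, dominated by the last term, so log log M(r) ~ 1·log r. The polynomial factor -3z^5 contributes only a log r term and does not affect the order. ρ = 1.
Therefore ρ = 1.

Order ρ = 1.


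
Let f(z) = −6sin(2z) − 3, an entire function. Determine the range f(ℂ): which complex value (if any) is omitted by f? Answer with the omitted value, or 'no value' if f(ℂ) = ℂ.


Little Picard bounds the complement of f(ℂ) to at most one point.
sin is entire and surjective onto ℂ: for every w ∈ ℂ, sin(ζ) = w has a solution ζ ∈ ℂ (e.g., via the complex inverse arcsin). With ζ = 2z this gives z = ζ/(2). Then -6·sin(2z) takes every value in -6·ℂ = ℂ, and adding -3 is a bijection of ℂ. So f is surjective and omits no value. (Note: only on the real line is sin bounded by [−1, 1].)

Omitted value: no value.


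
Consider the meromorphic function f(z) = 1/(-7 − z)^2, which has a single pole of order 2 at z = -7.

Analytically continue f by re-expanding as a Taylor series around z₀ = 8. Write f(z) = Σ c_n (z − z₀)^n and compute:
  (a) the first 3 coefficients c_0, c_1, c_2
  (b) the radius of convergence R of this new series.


Let w = z − z₀, so z = z₀ + w.
Then -7 − z = -7 − (z₀ + w) = (-7 − z₀) − w = -15 − w.
f(z) = 1/(-15 − w)^2 = (1/(-15)^2) · (1 − w/(-15))^{−2}.
By the binomial series (1−u)^{−2} = Σ_{n≥0} C(n+1, 1) u^n for |u|<1, with u = w/(-15):
  c_n = C(n+1, 1) / (-15)^(n+2).
  c_0 = 1/(-15)^2 = 1/225.
  c_1 = 2/(-15)^3 = -2/3375.
  c_2 = 3/(-15)^4 = 1/16875.
The series is valid for |w/d| < 1, i.e. |z − z₀| < |d|.
Radius of convergence: R = |-7 − z₀| = |-15| = 15 (distance from z₀ to the singularity z = -7).

c_0 = 1/225, c_1 = -2/3375, c_2 = 1/16875; R = 15.


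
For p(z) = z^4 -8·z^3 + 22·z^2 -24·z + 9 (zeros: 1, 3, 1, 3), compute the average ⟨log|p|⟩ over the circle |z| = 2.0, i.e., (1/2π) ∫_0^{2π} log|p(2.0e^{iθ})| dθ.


Zeros: 1, 1, 3, 3; r = 2.0.
Inside |z| < r: 1, 1. Outside (|z| ≥ r): 3, 3.
p(0) = 9, so log|p(0)| = log(9) = 2.1972.
Apply Jensen: I(r) = log|p(0)| + Σ_k log(r/|z_k|), summed over zeros inside |z| < r.
  log(r/|z_k|) for z_k = 1: log(2.0/1) = 0.6931
  log(r/|z_k|) for z_k = 1: log(2.0/1) = 0.6931
  Outside zeros (3, 3) contribute nothing to the Jensen sum.
Sum over inside zeros: 1.3863.
I(r) = log|p(0)| + (inside sum) = 2.1972 + 1.3863 = 3.5835.
Note: since some zeros are outside |z| ≤ r, the simplified n·log(r) form does NOT apply — only the inside zeros contribute.

I(r) ≈ 3.5835.


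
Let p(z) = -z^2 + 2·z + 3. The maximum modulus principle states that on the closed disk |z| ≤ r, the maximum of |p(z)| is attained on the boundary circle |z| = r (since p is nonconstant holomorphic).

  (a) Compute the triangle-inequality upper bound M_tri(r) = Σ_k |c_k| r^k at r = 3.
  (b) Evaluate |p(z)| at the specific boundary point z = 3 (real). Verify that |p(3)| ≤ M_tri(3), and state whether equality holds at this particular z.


Coefficients: c_0 = 3, c_1 = 2, c_2 = -1. Radius r = 3.
Part (a). Triangle bound: M_tri(r) = Σ_k |c_k| r^k
  = |3|·3^0 + |2|·3^1 + |-1|·3^2
  = 3 + 6 + 9 = 18.
This bounds M(r) := max_{|z|=r} |p(z)| from above; equality holds iff all terms c_k z^k can be made to align in phase at a single z on |z|=r.
Part (b). At z = 3 (real, on the circle |z| = r):
  p(3) = (3)·3^0 + (2)·3^1 + (-1)·3^2 = 0.
  |p(3)| = 0.
Check: |p(3)| = 0 ≤ 18 = M_tri(3). ✓ Equality does not hold at z = 3 (the coefficients have mixed signs, so the terms do not all align in phase there).

M_tri(3) = 18; |p(3)| = 0; equality at z=3: no.


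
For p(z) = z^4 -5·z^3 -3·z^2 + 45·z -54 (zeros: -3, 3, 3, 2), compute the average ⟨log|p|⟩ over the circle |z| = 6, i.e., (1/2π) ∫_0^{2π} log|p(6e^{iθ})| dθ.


Zeros: -3, 2, 3, 3; r = 6.
Inside |z| < r: -3, 2, 3, 3. Outside (|z| ≥ r): ∅.
p(0) = -54, so log|p(0)| = log(54) = 3.9890.
Apply Jensen: I(r) = log|p(0)| + Σ_k log(r/|z_k|), summed over zeros inside |z| < r.
  log(r/|z_k|) for z_k = -3: log(6/3) = 0.6931
  log(r/|z_k|) for z_k = 3: log(6/3) = 0.6931
  log(r/|z_k|) for z_k = 3: log(6/3) = 0.6931
  log(r/|z_k|) for z_k = 2: log(6/2) = 1.0986
Sum over inside zeros: 3.1781.
I(r) = log|p(0)| + (inside sum) = 3.9890 + 3.1781 = 7.1670.
Closed form (all zeros inside, monic): I(r) = n·log(r) = 4·log(6) = 7.1670. ✓

I(r) ≈ 7.1670.


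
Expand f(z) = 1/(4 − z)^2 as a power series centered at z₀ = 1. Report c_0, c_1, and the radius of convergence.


Let w = z − z₀, so z = z₀ + w.
Then 4 − z = 4 − (z₀ + w) = (4 − z₀) − w = 3 − w.
f(z) = 1/(3 − w)^2 = (1/(3)^2) · (1 − w/(3))^{−2}.
By the binomial series (1−u)^{−2} = Σ_{n≥0} C(n+1, 1) u^n for |u|<1, with u = w/(3):
  c_n = C(n+1, 1) / (3)^(n+2).
  c_0 = 1/(3)^2 = 1/9.
  c_1 = 2/(3)^3 = 2/27.
The series is valid for |w/d| < 1, i.e. |z − z₀| < |d|.
Radius of convergence: R = |4 − z₀| = |3| = 3 (distance from z₀ to the singularity z = 4).

c_0 = 1/9, c_1 = 2/27; R = 3.


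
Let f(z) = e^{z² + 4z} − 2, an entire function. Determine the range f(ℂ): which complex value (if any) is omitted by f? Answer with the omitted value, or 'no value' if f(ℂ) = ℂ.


Little Picard bounds the complement of f(ℂ) to at most one point.
The exponent g(z) = z² + 4z is a nonconstant polynomial, hence surjective onto ℂ. So e^{g(z)} takes every value in {e^w : w ∈ ℂ} = ℂ ∖ {0}. Adding -2 shifts the range to ℂ ∖ {-2}. f omits exactly -2.

Omitted value: -2.


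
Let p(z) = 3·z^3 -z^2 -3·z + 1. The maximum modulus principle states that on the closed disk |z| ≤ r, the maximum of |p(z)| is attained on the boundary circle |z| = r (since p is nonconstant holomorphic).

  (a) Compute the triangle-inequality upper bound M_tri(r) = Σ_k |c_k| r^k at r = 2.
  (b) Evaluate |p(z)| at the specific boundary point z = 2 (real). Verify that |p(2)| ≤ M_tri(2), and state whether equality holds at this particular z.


Coefficients: c_0 = 1, c_1 = -3, c_2 = -1, c_3 = 3. Radius r = 2.
Part (a). Triangle bound: M_tri(r) = Σ_k |c_k| r^k
  = |1|·2^0 + |-3|·2^1 + |-1|·2^2 + |3|·2^3
  = 1 + 6 + 4 + 24 = 35.
This bounds M(r) := max_{|z|=r} |p(z)| from above; equality holds iff all terms c_k z^k can be made to align in phase at a single z on |z|=r.
Part (b). At z = 2 (real, on the circle |z| = r):
  p(2) = (1)·2^0 + (-3)·2^1 + (-1)·2^2 + (3)·2^3 = 15.
  |p(2)| = 15.
Check: |p(2)| = 15 ≤ 35 = M_tri(2). ✓ Equality does not hold at z = 2 (the coefficients have mixed signs, so the terms do not all align in phase there).

M_tri(2) = 35; |p(2)| = 15; equality at z=2: no.


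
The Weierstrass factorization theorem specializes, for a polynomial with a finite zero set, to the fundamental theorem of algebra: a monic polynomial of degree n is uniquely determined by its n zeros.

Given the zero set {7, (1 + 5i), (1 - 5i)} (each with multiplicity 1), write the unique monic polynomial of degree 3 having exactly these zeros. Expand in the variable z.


The polynomial is p(z) = ∏_{α ∈ S} (z − α), where S = {7, (1 + 5i), (1 - 5i)}.
Expanding the product yields: p(z) = z^3 -9·z^2 + 40·z -182.
Note conjugate pairs combine to real quadratics: (z − (1+5i))(z − (1−5i)) = z² − 2z + 26.
The resulting polynomial has degree 3 and real coefficients as required.

p(z) = z^3 -9·z^2 + 40·z -182.


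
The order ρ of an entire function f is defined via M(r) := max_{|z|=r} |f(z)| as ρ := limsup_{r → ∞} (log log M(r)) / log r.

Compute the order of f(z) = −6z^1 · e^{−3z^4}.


M(r) = max_{|z|=r} |-6|·|z|^1·|e^{−3z^4}| = 6·r^1 · e^{3r^4} (the factors attain their maxima compatibly on |z|=r). Then log M(r) = log 6 + 1·log r + 3r^4, dominated by the last term, so log log M(r) ~ 4·log r. The polynomial factor -6z^1 contributes only a log r term and does not affect the order. ρ = 4.
Therefore ρ = 4.

Order ρ = 4.


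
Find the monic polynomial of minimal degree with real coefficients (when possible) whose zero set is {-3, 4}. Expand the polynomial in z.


The polynomial is p(z) = ∏_{α ∈ S} (z − α), where S = {-3, 4}.
Expanding the product yields: p(z) = z^2 -z -12.
The resulting polynomial has degree 2 and real coefficients as required.

p(z) = z^2 -z -12.


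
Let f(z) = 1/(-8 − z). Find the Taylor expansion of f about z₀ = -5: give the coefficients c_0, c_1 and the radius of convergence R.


Let w = z − z₀, so z = z₀ + w.
Then -8 − z = -8 − (z₀ + w) = (-8 − z₀) − w = -3 − w.
f(z) = 1/(-3 − w) = (1/(-3)) · 1/(1 − w/(-3)) = Σ_{n≥0} w^n / (-3)^(n+1).
So c_n = 1/(-3)^(n+1):
  c_0 = 1/(-3)^1 = -1/3.
  c_1 = 1/(-3)^2 = 1/9.
The series is valid for |w/d| < 1, i.e. |z − z₀| < |d|.
Radius of convergence: R = |-8 − z₀| = |-3| = 3 (distance from z₀ to the singularity z = -8).

c_0 = -1/3, c_1 = 1/9; R = 3.


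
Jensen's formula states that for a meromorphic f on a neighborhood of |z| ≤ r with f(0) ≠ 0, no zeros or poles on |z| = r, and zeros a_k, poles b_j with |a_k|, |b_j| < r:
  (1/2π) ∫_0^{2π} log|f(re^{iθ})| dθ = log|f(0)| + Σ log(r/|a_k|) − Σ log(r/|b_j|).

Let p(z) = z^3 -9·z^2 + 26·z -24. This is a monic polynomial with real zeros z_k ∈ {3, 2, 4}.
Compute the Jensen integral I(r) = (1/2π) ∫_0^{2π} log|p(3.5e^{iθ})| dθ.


Zeros: 2, 3, 4; r = 3.5.
Inside |z| < r: 2, 3. Outside (|z| ≥ r): 4.
p(0) = -24, so log|p(0)| = log(24) = 3.1781.
Apply Jensen: I(r) = log|p(0)| + Σ_k log(r/|z_k|), summed over zeros inside |z| < r.
  log(r/|z_k|) for z_k = 3: log(3.5/3) = 0.1542
  log(r/|z_k|) for z_k = 2: log(3.5/2) = 0.5596
  Outside zeros (4) contribute nothing to the Jensen sum.
Sum over inside zeros: 0.7138.
I(r) = log|p(0)| + (inside sum) = 3.1781 + 0.7138 = 3.8918.
Note: since some zeros are outside |z| ≤ r, the simplified n·log(r) form does NOT apply — only the inside zeros contribute.

I(r) ≈ 3.8918.


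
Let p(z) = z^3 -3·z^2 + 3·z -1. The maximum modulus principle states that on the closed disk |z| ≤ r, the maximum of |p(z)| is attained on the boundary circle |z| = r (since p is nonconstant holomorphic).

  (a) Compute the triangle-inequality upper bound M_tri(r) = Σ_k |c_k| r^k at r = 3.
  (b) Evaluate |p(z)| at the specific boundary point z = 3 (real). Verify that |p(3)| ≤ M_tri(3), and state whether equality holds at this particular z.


Coefficients: c_0 = -1, c_1 = 3, c_2 = -3, c_3 = 1. Radius r = 3.
Part (a). Triangle bound: M_tri(r) = Σ_k |c_k| r^k
  = |-1|·3^0 + |3|·3^1 + |-3|·3^2 + |1|·3^3
  = 1 + 9 + 27 + 27 = 64.
This bounds M(r) := max_{|z|=r} |p(z)| from above; equality holds iff all terms c_k z^k can be made to align in phase at a single z on |z|=r.
Part (b). At z = 3 (real, on the circle |z| = r):
  p(3) = (-1)·3^0 + (3)·3^1 + (-3)·3^2 + (1)·3^3 = 8.
  |p(3)| = 8.
Check: |p(3)| = 8 ≤ 64 = M_tri(3). ✓ Equality does not hold at z = 3 (the coefficients have mixed signs, so the terms do not all align in phase there).

M_tri(3) = 64; |p(3)| = 8; equality at z=3: no.


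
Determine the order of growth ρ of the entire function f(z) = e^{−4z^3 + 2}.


|e^{−4z^3 + 2}| = e^{Re(-4·z^3) + 2} ≤ e^{4|z|^3 + 2} = e^{4r^3 + 2} on |z| = r, so ρ ≤ 3. Choosing z on |z|=r so that -4·z^3 is real positive (always possible by picking arg z appropriately) gives |f(z)| = e^{4r^3 + 2}, matching the bound. The additive constant 2 does not affect log log M(r) ~ 3·log r. Hence ρ = 3.
Therefore ρ = 3.

Order ρ = 3.


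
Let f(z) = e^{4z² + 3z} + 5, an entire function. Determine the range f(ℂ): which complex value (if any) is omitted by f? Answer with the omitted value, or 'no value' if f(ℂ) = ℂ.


Little Picard bounds the complement of f(ℂ) to at most one point.
The exponent g(z) = 4z² + 3z is a nonconstant polynomial, hence surjective onto ℂ. So e^{g(z)} takes every value in {e^w : w ∈ ℂ} = ℂ ∖ {0}. Adding 5 shifts the range to ℂ ∖ {5}. f omits exactly 5.

Omitted value: 5.


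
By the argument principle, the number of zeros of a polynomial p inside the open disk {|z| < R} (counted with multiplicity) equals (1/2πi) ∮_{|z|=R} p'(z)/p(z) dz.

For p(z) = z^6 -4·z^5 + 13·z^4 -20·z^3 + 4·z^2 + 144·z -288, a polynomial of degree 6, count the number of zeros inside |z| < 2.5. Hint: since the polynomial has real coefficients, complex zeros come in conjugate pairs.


The zeros of p are: 2, (0 + 3i), (0 - 3i), -2, (2 + 2i), (2 - 2i).
Their magnitudes are: 2, 3, 3, 2, 2.828, 2.828.
Zeros with |z| < R = 2.5: 2, -2.
Count = 2.
By the argument principle, (1/2πi) ∮_{|z|=R} p'(z)/p(z) dz equals exactly this count.

Number of zeros inside |z| < 2.5: 2.


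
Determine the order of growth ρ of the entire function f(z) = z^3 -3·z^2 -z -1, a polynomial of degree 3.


|f(z)| ≤ Σ|c_k|·r^k = O(r^3) as r → ∞. Polynomial growth is O(e^{r^ε}) for every ε > 0 (since r^3/e^{r^ε} → 0), so ρ ≤ ε for all ε > 0, i.e. ρ = 0. Every nonconstant polynomial has order 0.
Therefore ρ = 0.

Order ρ = 0.


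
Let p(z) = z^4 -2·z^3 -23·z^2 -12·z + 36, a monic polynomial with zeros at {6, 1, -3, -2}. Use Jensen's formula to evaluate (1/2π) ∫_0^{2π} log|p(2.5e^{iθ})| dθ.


Zeros: -3, -2, 1, 6; r = 2.5.
Inside |z| < r: -2, 1. Outside (|z| ≥ r): -3, 6.
p(0) = 36, so log|p(0)| = log(36) = 3.5835.
Apply Jensen: I(r) = log|p(0)| + Σ_k log(r/|z_k|), summed over zeros inside |z| < r.
  log(r/|z_k|) for z_k = 1: log(2.5/1) = 0.9163
  log(r/|z_k|) for z_k = -2: log(2.5/2) = 0.2231
  Outside zeros (-3, 6) contribute nothing to the Jensen sum.
Sum over inside zeros: 1.1394.
I(r) = log|p(0)| + (inside sum) = 3.5835 + 1.1394 = 4.7230.
Note: since some zeros are outside |z| ≤ r, the simplified n·log(r) form does NOT apply — only the inside zeros contribute.

I(r) ≈ 4.7230.


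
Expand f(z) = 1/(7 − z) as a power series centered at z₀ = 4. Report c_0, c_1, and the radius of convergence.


Let w = z − z₀, so z = z₀ + w.
Then 7 − z = 7 − (z₀ + w) = (7 − z₀) − w = 3 − w.
f(z) = 1/(3 − w) = (1/(3)) · 1/(1 − w/(3)) = Σ_{n≥0} w^n / (3)^(n+1).
So c_n = 1/(3)^(n+1):
  c_0 = 1/(3)^1 = 1/3.
  c_1 = 1/(3)^2 = 1/9.
The series is valid for |w/d| < 1, i.e. |z − z₀| < |d|.
Radius of convergence: R = |7 − z₀| = |3| = 3 (distance from z₀ to the singularity z = 7).

c_0 = 1/3, c_1 = 1/9; R = 3.


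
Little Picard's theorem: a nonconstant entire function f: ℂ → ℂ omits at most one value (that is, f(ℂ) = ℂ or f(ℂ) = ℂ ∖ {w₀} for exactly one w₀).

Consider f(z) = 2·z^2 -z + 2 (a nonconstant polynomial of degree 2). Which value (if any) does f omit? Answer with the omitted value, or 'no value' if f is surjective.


Little Picard bounds the complement of f(ℂ) to at most one point.
For every w ∈ ℂ, the equation p(z) − w = 0 is a nonconstant polynomial in z and hence has at least one root by the fundamental theorem of algebra. So p is surjective onto ℂ, omitting no value.

Omitted value: no value.


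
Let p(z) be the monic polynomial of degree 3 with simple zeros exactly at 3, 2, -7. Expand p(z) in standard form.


The polynomial is p(z) = ∏_{α ∈ S} (z − α), where S = {3, 2, -7}.
Expanding the product yields: p(z) = z^3 + 2·z^2 -29·z + 42.
The resulting polynomial has degree 3 and real coefficients as required.

p(z) = z^3 + 2·z^2 -29·z + 42.


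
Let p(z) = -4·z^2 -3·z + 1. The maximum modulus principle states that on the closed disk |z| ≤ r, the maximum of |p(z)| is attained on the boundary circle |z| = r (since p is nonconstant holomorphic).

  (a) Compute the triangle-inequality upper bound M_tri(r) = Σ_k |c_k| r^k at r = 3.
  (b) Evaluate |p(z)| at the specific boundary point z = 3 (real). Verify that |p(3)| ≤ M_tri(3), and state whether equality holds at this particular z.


Coefficients: c_0 = 1, c_1 = -3, c_2 = -4. Radius r = 3.
Part (a). Triangle bound: M_tri(r) = Σ_k |c_k| r^k
  = |1|·3^0 + |-3|·3^1 + |-4|·3^2
  = 1 + 9 + 36 = 46.
This bounds M(r) := max_{|z|=r} |p(z)| from above; equality holds iff all terms c_k z^k can be made to align in phase at a single z on |z|=r.
Part (b). At z = 3 (real, on the circle |z| = r):
  p(3) = (1)·3^0 + (-3)·3^1 + (-4)·3^2 = -44.
  |p(3)| = 44.
Check: |p(3)| = 44 ≤ 46 = M_tri(3). ✓ Equality does not hold at z = 3 (the coefficients have mixed signs, so the terms do not all align in phase there).

M_tri(3) = 46; |p(3)| = 44; equality at z=3: no.


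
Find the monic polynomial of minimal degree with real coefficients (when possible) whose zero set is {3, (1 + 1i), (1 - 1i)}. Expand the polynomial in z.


The polynomial is p(z) = ∏_{α ∈ S} (z − α), where S = {3, (1 + 1i), (1 - 1i)}.
Expanding the product yields: p(z) = z^3 -5·z^2 + 8·z -6.
Note conjugate pairs combine to real quadratics: (z − (1+1i))(z − (1−1i)) = z² − 2z + 2.
The resulting polynomial has degree 3 and real coefficients as required.

p(z) = z^3 -5·z^2 + 8·z -6.


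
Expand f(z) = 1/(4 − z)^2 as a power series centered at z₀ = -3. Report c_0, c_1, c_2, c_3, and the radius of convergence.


Let w = z − z₀, so z = z₀ + w.
Then 4 − z = 4 − (z₀ + w) = (4 − z₀) − w = 7 − w.
f(z) = 1/(7 − w)^2 = (1/(7)^2) · (1 − w/(7))^{−2}.
By the binomial series (1−u)^{−2} = Σ_{n≥0} C(n+1, 1) u^n for |u|<1, with u = w/(7):
  c_n = C(n+1, 1) / (7)^(n+2).
  c_0 = 1/(7)^2 = 1/49.
  c_1 = 2/(7)^3 = 2/343.
  c_2 = 3/(7)^4 = 3/2401.
  c_3 = 4/(7)^5 = 4/16807.
The series is valid for |w/d| < 1, i.e. |z − z₀| < |d|.
Radius of convergence: R = |4 − z₀| = |7| = 7 (distance from z₀ to the singularity z = 4).

c_0 = 1/49, c_1 = 2/343, c_2 = 3/2401, c_3 = 4/16807; R = 7.


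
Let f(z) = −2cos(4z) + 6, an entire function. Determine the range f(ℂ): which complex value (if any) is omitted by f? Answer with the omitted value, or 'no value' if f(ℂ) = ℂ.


Little Picard bounds the complement of f(ℂ) to at most one point.
cos is entire and surjective onto ℂ: for every w ∈ ℂ, cos(ζ) = w has a solution ζ ∈ ℂ (e.g., via the complex inverse arccos). With ζ = 4z this gives z = ζ/(4). Then -2·cos(4z) takes every value in -2·ℂ = ℂ, and adding 6 is a bijection of ℂ. So f is surjective and omits no value. (Note: only on the real line is cos bounded by [−1, 1].)

Omitted value: no value.


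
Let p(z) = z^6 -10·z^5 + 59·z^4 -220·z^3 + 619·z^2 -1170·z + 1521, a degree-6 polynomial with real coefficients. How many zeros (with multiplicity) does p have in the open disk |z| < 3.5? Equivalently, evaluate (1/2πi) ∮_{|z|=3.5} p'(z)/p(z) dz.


The zeros of p are: (0 + 3i), (0 - 3i), (3 + 2i), (3 - 2i), (2 + 3i), (2 - 3i).
Their magnitudes are: 3, 3, 3.606, 3.606, 3.606, 3.606.
Zeros with |z| < R = 3.5: (0 + 3i), (0 - 3i).
Count = 2.
By the argument principle, (1/2πi) ∮_{|z|=R} p'(z)/p(z) dz equals exactly this count.

Number of zeros inside |z| < 3.5: 2.


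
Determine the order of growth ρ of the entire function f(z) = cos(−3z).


cos(w) is a linear combination of e^{iw} and e^{−iw} (or e^w, e^{−w} in the hyperbolic case), so |cos(w)| ≤ e^{|w|}. With w = −3z, |w| ≤ 3|z| + 0 = 3r + 0 on |z| = r, giving M(r) ≤ e^{3r + 0}, so ρ ≤ 1. On a suitable ray (z = it for sin/cos; z = t for sinh/cosh, t real → ∞), |cos(−3z)| grows like e^{3|t|}/2, so ρ ≥ 1. Hence ρ = 1.
Therefore ρ = 1.

Order ρ = 1.


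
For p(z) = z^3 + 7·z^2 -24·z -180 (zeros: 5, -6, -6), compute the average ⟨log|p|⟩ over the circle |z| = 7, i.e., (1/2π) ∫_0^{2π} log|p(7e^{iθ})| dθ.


Zeros: -6, -6, 5; r = 7.
Inside |z| < r: -6, -6, 5. Outside (|z| ≥ r): ∅.
p(0) = -180, so log|p(0)| = log(180) = 5.1930.
Apply Jensen: I(r) = log|p(0)| + Σ_k log(r/|z_k|), summed over zeros inside |z| < r.
  log(r/|z_k|) for z_k = 5: log(7/5) = 0.3365
  log(r/|z_k|) for z_k = -6: log(7/6) = 0.1542
  log(r/|z_k|) for z_k = -6: log(7/6) = 0.1542
Sum over inside zeros: 0.6448.
I(r) = log|p(0)| + (inside sum) = 5.1930 + 0.6448 = 5.8377.
Closed form (all zeros inside, monic): I(r) = n·log(r) = 3·log(7) = 5.8377. ✓

I(r) ≈ 5.8377.


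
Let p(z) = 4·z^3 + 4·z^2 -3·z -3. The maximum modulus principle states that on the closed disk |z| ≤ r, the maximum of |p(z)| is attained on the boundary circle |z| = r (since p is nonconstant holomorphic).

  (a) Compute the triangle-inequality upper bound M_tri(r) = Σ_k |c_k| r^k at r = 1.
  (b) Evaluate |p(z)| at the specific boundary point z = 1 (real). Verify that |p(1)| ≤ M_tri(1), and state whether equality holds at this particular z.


Coefficients: c_0 = -3, c_1 = -3, c_2 = 4, c_3 = 4. Radius r = 1.
Part (a). Triangle bound: M_tri(r) = Σ_k |c_k| r^k
  = |-3|·1^0 + |-3|·1^1 + |4|·1^2 + |4|·1^3
  = 3 + 3 + 4 + 4 = 14.
This bounds M(r) := max_{|z|=r} |p(z)| from above; equality holds iff all terms c_k z^k can be made to align in phase at a single z on |z|=r.
Part (b). At z = 1 (real, on the circle |z| = r):
  p(1) = (-3)·1^0 + (-3)·1^1 + (4)·1^2 + (4)·1^3 = 2.
  |p(1)| = 2.
Check: |p(1)| = 2 ≤ 14 = M_tri(1). ✓ Equality does not hold at z = 1 (the coefficients have mixed signs, so the terms do not all align in phase there).

M_tri(1) = 14; |p(1)| = 2; equality at z=1: no.


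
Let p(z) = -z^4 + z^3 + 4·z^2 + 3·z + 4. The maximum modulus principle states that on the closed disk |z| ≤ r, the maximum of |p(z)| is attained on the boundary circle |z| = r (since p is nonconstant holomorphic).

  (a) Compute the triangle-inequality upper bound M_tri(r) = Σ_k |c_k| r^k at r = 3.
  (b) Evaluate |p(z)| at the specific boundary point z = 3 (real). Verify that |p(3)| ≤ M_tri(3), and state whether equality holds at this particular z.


Coefficients: c_0 = 4, c_1 = 3, c_2 = 4, c_3 = 1, c_4 = -1. Radius r = 3.
Part (a). Triangle bound: M_tri(r) = Σ_k |c_k| r^k
  = |4|·3^0 + |3|·3^1 + |4|·3^2 + |1|·3^3 + |-1|·3^4
  = 4 + 9 + 36 + 27 + 81 = 157.
This bounds M(r) := max_{|z|=r} |p(z)| from above; equality holds iff all terms c_k z^k can be made to align in phase at a single z on |z|=r.
Part (b). At z = 3 (real, on the circle |z| = r):
  p(3) = (4)·3^0 + (3)·3^1 + (4)·3^2 + (1)·3^3 + (-1)·3^4 = -5.
  |p(3)| = 5.
Check: |p(3)| = 5 ≤ 157 = M_tri(3). ✓ Equality does not hold at z = 3 (the coefficients have mixed signs, so the terms do not all align in phase there).

M_tri(3) = 157; |p(3)| = 5; equality at z=3: no.


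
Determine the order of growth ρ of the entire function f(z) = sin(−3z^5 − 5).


Write sin(w) = (e^{iw} ± e^{−iw})/(2 or 2i), so |sin(w)| ≤ e^{|w|}. With w = −3z^5 − 5, |w| ≤ 3r^5 + 5 on |z|=r, giving M(r) ≤ e^{3r^5 + 5} and ρ ≤ 5. For the lower bound, choose z on |z|=r with -3z^5 purely imaginary of modulus 3r^5; then |sin(−3z^5 − 5)| grows like e^{3r^5}/2, so ρ ≥ 5. Hence ρ = 5.
Therefore ρ = 5.

Order ρ = 5.


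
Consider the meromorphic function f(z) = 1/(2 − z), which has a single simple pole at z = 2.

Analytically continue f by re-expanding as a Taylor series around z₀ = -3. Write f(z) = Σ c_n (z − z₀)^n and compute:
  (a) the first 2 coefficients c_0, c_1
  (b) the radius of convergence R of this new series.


Let w = z − z₀, so z = z₀ + w.
Then 2 − z = 2 − (z₀ + w) = (2 − z₀) − w = 5 − w.
f(z) = 1/(5 − w) = (1/(5)) · 1/(1 − w/(5)) = Σ_{n≥0} w^n / (5)^(n+1).
So c_n = 1/(5)^(n+1):
  c_0 = 1/(5)^1 = 1/5.
  c_1 = 1/(5)^2 = 1/25.
The series is valid for |w/d| < 1, i.e. |z − z₀| < |d|.
Radius of convergence: R = |2 − z₀| = |5| = 5 (distance from z₀ to the singularity z = 2).

c_0 = 1/5, c_1 = 1/25; R = 5.


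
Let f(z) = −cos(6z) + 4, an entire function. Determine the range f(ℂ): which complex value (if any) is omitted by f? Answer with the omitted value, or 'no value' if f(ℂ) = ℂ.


Little Picard bounds the complement of f(ℂ) to at most one point.
cos is entire and surjective onto ℂ: for every w ∈ ℂ, cos(ζ) = w has a solution ζ ∈ ℂ (e.g., via the complex inverse arccos). With ζ = 6z this gives z = ζ/(6). Then -1·cos(6z) takes every value in -1·ℂ = ℂ, and adding 4 is a bijection of ℂ. So f is surjective and omits no value. (Note: only on the real line is cos bounded by [−1, 1].)

Omitted value: no value.


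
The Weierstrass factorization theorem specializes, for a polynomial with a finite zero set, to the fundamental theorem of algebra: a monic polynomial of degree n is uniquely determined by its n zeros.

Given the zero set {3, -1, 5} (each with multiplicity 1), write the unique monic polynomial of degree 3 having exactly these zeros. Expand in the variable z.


The polynomial is p(z) = ∏_{α ∈ S} (z − α), where S = {3, -1, 5}.
Expanding the product yields: p(z) = z^3 -7·z^2 + 7·z + 15.
The resulting polynomial has degree 3 and real coefficients as required.

p(z) = z^3 -7·z^2 + 7·z + 15.


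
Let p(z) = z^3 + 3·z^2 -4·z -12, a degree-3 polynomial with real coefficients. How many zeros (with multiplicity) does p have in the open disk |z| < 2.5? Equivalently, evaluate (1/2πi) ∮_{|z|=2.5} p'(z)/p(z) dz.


The zeros of p are: -2, 2, -3.
Their magnitudes are: 2, 2, 3.
Zeros with |z| < R = 2.5: -2, 2.
Count = 2.
By the argument principle, (1/2πi) ∮_{|z|=R} p'(z)/p(z) dz equals exactly this count.

Number of zeros inside |z| < 2.5: 2.


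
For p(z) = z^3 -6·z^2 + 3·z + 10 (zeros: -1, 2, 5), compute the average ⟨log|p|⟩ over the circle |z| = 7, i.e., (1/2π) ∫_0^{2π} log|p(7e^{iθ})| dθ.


Zeros: -1, 2, 5; r = 7.
Inside |z| < r: -1, 2, 5. Outside (|z| ≥ r): ∅.
p(0) = 10, so log|p(0)| = log(10) = 2.3026.
Apply Jensen: I(r) = log|p(0)| + Σ_k log(r/|z_k|), summed over zeros inside |z| < r.
  log(r/|z_k|) for z_k = -1: log(7/1) = 1.9459
  log(r/|z_k|) for z_k = 2: log(7/2) = 1.2528
  log(r/|z_k|) for z_k = 5: log(7/5) = 0.3365
Sum over inside zeros: 3.5351.
I(r) = log|p(0)| + (inside sum) = 2.3026 + 3.5351 = 5.8377.
Closed form (all zeros inside, monic): I(r) = n·log(r) = 3·log(7) = 5.8377. ✓

I(r) ≈ 5.8377.


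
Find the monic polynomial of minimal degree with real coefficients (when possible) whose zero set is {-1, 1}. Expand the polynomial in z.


The polynomial is p(z) = ∏_{α ∈ S} (z − α), where S = {-1, 1}.
Expanding the product yields: p(z) = z^2 -1.
The resulting polynomial has degree 2 and real coefficients as required.

p(z) = z^2 -1.


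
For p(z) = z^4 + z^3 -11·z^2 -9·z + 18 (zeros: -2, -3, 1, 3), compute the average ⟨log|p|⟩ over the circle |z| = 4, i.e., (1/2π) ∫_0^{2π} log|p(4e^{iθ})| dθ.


Zeros: -3, -2, 1, 3; r = 4.
Inside |z| < r: -3, -2, 1, 3. Outside (|z| ≥ r): ∅.
p(0) = 18, so log|p(0)| = log(18) = 2.8904.
Apply Jensen: I(r) = log|p(0)| + Σ_k log(r/|z_k|), summed over zeros inside |z| < r.
  log(r/|z_k|) for z_k = -2: log(4/2) = 0.6931
  log(r/|z_k|) for z_k = -3: log(4/3) = 0.2877
  log(r/|z_k|) for z_k = 1: log(4/1) = 1.3863
  log(r/|z_k|) for z_k = 3: log(4/3) = 0.2877
Sum over inside zeros: 2.6548.
I(r) = log|p(0)| + (inside sum) = 2.8904 + 2.6548 = 5.5452.
Closed form (all zeros inside, monic): I(r) = n·log(r) = 4·log(4) = 5.5452. ✓

I(r) ≈ 5.5452.


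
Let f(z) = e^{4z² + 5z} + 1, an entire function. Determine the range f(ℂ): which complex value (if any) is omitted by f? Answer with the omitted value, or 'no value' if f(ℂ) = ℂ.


Little Picard bounds the complement of f(ℂ) to at most one point.
The exponent g(z) = 4z² + 5z is a nonconstant polynomial, hence surjective onto ℂ. So e^{g(z)} takes every value in {e^w : w ∈ ℂ} = ℂ ∖ {0}. Adding 1 shifts the range to ℂ ∖ {1}. f omits exactly 1.

Omitted value: 1.


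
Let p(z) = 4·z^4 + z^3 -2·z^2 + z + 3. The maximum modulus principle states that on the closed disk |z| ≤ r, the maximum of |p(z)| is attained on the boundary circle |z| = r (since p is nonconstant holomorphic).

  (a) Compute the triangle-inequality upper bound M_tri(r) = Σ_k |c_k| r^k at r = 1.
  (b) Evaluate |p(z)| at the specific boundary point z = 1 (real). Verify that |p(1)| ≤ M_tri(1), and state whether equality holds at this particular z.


Coefficients: c_0 = 3, c_1 = 1, c_2 = -2, c_3 = 1, c_4 = 4. Radius r = 1.
Part (a). Triangle bound: M_tri(r) = Σ_k |c_k| r^k
  = |3|·1^0 + |1|·1^1 + |-2|·1^2 + |1|·1^3 + |4|·1^4
  = 3 + 1 + 2 + 1 + 4 = 11.
This bounds M(r) := max_{|z|=r} |p(z)| from above; equality holds iff all terms c_k z^k can be made to align in phase at a single z on |z|=r.
Part (b). At z = 1 (real, on the circle |z| = r):
  p(1) = (3)·1^0 + (1)·1^1 + (-2)·1^2 + (1)·1^3 + (4)·1^4 = 7.
  |p(1)| = 7.
Check: |p(1)| = 7 ≤ 11 = M_tri(1). ✓ Equality does not hold at z = 1 (the coefficients have mixed signs, so the terms do not all align in phase there).

M_tri(1) = 11; |p(1)| = 7; equality at z=1: no.


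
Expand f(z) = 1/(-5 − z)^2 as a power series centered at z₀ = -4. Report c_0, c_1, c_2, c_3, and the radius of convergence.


Let w = z − z₀, so z = z₀ + w.
Then -5 − z = -5 − (z₀ + w) = (-5 − z₀) − w = -1 − w.
f(z) = 1/(-1 − w)^2 = (1/(-1)^2) · (1 − w/(-1))^{−2}.
By the binomial series (1−u)^{−2} = Σ_{n≥0} C(n+1, 1) u^n for |u|<1, with u = w/(-1):
  c_n = C(n+1, 1) / (-1)^(n+2).
  c_0 = 1/(-1)^2 = 1.
  c_1 = 2/(-1)^3 = -2.
  c_2 = 3/(-1)^4 = 3.
  c_3 = 4/(-1)^5 = -4.
The series is valid for |w/d| < 1, i.e. |z − z₀| < |d|.
Radius of convergence: R = |-5 − z₀| = |-1| = 1 (distance from z₀ to the singularity z = -5).

c_0 = 1, c_1 = -2, c_2 = 3, c_3 = -4; R = 1.


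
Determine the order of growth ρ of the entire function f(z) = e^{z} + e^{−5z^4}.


Each summand is entire of order 1 and 4 respectively (as in the single-exponential case). The order of a sum is at most the max of the orders, so ρ ≤ 4. For the lower bound: on |z|=r choose arg z so that -5z^4 is real positive; then |e^{-5z^4}| = e^{5r^4} while |e^{1z}| ≤ e^{1r^1} = o(e^{5r^4}). So |f| ≥ e^{5r^4}(1 − o(1)) and ρ ≥ 4. Hence ρ = max(1, 4) = 4.
Therefore ρ = 4.

Order ρ = 4.


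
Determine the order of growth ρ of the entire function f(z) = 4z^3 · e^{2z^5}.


M(r) = max_{|z|=r} |4|·|z|^3·|e^{2z^5}| = 4·r^3 · e^{2r^5} (the factors attain their maxima compatibly on |z|=r). Then log M(r) = log 4 + 3·log r + 2r^5, dominated by the last term, so log log M(r) ~ 5·log r. The polynomial factor 4z^3 contributes only a log r term and does not affect the order. ρ = 5.
Therefore ρ = 5.

Order ρ = 5.


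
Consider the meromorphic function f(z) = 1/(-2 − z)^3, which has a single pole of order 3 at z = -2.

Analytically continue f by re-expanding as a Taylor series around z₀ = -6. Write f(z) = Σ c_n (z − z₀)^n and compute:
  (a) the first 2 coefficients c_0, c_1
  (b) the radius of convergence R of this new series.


Let w = z − z₀, so z = z₀ + w.
Then -2 − z = -2 − (z₀ + w) = (-2 − z₀) − w = 4 − w.
f(z) = 1/(4 − w)^3 = (1/(4)^3) · (1 − w/(4))^{−3}.
By the binomial series (1−u)^{−3} = Σ_{n≥0} C(n+2, 2) u^n for |u|<1, with u = w/(4):
  c_n = C(n+2, 2) / (4)^(n+3).
  c_0 = 1/(4)^3 = 1/64.
  c_1 = 3/(4)^4 = 3/256.
The series is valid for |w/d| < 1, i.e. |z − z₀| < |d|.
Radius of convergence: R = |-2 − z₀| = |4| = 4 (distance from z₀ to the singularity z = -2).

c_0 = 1/64, c_1 = 3/256; R = 4.


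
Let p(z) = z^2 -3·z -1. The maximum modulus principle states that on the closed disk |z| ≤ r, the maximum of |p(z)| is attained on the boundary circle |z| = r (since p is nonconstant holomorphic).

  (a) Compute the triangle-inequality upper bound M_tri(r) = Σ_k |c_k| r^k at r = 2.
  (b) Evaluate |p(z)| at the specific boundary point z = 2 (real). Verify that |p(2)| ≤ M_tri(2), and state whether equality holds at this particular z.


Coefficients: c_0 = -1, c_1 = -3, c_2 = 1. Radius r = 2.
Part (a). Triangle bound: M_tri(r) = Σ_k |c_k| r^k
  = |-1|·2^0 + |-3|·2^1 + |1|·2^2
  = 1 + 6 + 4 = 11.
This bounds M(r) := max_{|z|=r} |p(z)| from above; equality holds iff all terms c_k z^k can be made to align in phase at a single z on |z|=r.
Part (b). At z = 2 (real, on the circle |z| = r):
  p(2) = (-1)·2^0 + (-3)·2^1 + (1)·2^2 = -3.
  |p(2)| = 3.
Check: |p(2)| = 3 ≤ 11 = M_tri(2). ✓ Equality does not hold at z = 2 (the coefficients have mixed signs, so the terms do not all align in phase there).

M_tri(2) = 11; |p(2)| = 3; equality at z=2: no.


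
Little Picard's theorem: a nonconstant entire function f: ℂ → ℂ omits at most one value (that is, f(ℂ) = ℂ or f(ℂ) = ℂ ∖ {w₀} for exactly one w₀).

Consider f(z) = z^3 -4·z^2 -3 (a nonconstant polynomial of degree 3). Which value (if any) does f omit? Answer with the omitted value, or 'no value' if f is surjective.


Little Picard bounds the complement of f(ℂ) to at most one point.
For every w ∈ ℂ, the equation p(z) − w = 0 is a nonconstant polynomial in z and hence has at least one root by the fundamental theorem of algebra. So p is surjective onto ℂ, omitting no value.

Omitted value: no value.


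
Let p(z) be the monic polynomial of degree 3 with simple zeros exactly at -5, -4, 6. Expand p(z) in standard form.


The polynomial is p(z) = ∏_{α ∈ S} (z − α), where S = {-5, -4, 6}.
Expanding the product yields: p(z) = z^3 + 3·z^2 -34·z -120.
The resulting polynomial has degree 3 and real coefficients as required.

p(z) = z^3 + 3·z^2 -34·z -120.


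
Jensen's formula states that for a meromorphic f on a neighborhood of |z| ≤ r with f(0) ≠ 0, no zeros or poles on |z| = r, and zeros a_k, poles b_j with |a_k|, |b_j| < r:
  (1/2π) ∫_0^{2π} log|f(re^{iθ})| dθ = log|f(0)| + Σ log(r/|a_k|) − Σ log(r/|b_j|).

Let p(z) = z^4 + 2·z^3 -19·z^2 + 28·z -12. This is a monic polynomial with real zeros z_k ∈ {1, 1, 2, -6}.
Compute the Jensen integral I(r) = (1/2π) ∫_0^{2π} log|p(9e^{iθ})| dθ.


Zeros: -6, 1, 1, 2; r = 9.
Inside |z| < r: -6, 1, 1, 2. Outside (|z| ≥ r): ∅.
p(0) = -12, so log|p(0)| = log(12) = 2.4849.
Apply Jensen: I(r) = log|p(0)| + Σ_k log(r/|z_k|), summed over zeros inside |z| < r.
  log(r/|z_k|) for z_k = 1: log(9/1) = 2.1972
  log(r/|z_k|) for z_k = 1: log(9/1) = 2.1972
  log(r/|z_k|) for z_k = 2: log(9/2) = 1.5041
  log(r/|z_k|) for z_k = -6: log(9/6) = 0.4055
Sum over inside zeros: 6.3040.
I(r) = log|p(0)| + (inside sum) = 2.4849 + 6.3040 = 8.7889.
Closed form (all zeros inside, monic): I(r) = n·log(r) = 4·log(9) = 8.7889. ✓

I(r) ≈ 8.7889.


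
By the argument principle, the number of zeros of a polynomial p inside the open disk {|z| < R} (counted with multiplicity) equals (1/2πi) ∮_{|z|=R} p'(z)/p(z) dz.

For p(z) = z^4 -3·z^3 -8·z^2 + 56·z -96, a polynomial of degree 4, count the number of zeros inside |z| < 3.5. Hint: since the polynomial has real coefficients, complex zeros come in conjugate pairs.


The zeros of p are: (2 + 2i), (2 - 2i), -4, 3.
Their magnitudes are: 2.828, 2.828, 4, 3.
Zeros with |z| < R = 3.5: (2 + 2i), (2 - 2i), 3.
Count = 3.
By the argument principle, (1/2πi) ∮_{|z|=R} p'(z)/p(z) dz equals exactly this count.

Number of zeros inside |z| < 3.5: 3.


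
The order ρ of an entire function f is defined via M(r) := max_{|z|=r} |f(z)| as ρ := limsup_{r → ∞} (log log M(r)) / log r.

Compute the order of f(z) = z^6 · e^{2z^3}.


M(r) = max_{|z|=r} |1|·|z|^6·|e^{2z^3}| = 1·r^6 · e^{2r^3} (the factors attain their maxima compatibly on |z|=r). Then log M(r) = log 1 + 6·log r + 2r^3, dominated by the last term, so log log M(r) ~ 3·log r. The polynomial factor 1z^6 contributes only a log r term and does not affect the order. ρ = 3.
Therefore ρ = 3.

Order ρ = 3.


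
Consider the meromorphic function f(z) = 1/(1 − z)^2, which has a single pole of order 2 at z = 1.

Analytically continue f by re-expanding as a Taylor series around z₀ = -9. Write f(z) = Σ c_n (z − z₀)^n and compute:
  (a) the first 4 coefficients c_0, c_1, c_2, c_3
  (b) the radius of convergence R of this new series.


Let w = z − z₀, so z = z₀ + w.
Then 1 − z = 1 − (z₀ + w) = (1 − z₀) − w = 10 − w.
f(z) = 1/(10 − w)^2 = (1/(10)^2) · (1 − w/(10))^{−2}.
By the binomial series (1−u)^{−2} = Σ_{n≥0} C(n+1, 1) u^n for |u|<1, with u = w/(10):
  c_n = C(n+1, 1) / (10)^(n+2).
  c_0 = 1/(10)^2 = 1/100.
  c_1 = 2/(10)^3 = 1/500.
  c_2 = 3/(10)^4 = 3/10000.
  c_3 = 4/(10)^5 = 1/25000.
The series is valid for |w/d| < 1, i.e. |z − z₀| < |d|.
Radius of convergence: R = |1 − z₀| = |10| = 10 (distance from z₀ to the singularity z = 1).

c_0 = 1/100, c_1 = 1/500, c_2 = 3/10000, c_3 = 1/25000; R = 10.
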